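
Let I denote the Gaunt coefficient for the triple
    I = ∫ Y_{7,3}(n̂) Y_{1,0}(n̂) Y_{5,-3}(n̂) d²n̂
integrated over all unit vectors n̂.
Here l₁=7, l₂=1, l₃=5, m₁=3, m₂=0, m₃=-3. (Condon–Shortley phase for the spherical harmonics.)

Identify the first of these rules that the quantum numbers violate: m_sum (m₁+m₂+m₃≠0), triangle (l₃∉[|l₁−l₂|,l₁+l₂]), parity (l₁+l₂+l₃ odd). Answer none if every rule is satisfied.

azimuthal sum: 3 + 0 − 3 = 0  ✓
6 ≤ 5 ≤ 8 (triangle on l)  ✗
L = 7 + 1 + 5 = 13 (odd)

triangle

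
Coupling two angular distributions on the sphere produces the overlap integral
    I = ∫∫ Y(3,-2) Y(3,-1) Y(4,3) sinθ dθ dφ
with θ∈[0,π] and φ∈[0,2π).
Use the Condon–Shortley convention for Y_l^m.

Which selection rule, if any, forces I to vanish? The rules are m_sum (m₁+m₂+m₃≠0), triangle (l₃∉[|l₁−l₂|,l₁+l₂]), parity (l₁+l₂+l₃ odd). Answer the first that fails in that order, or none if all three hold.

m₁+m₂+m₃ = -2 − 1 + 3 = 0  ✓
triangle: |3−3|=0 ≤ l₃=4 ≤ 3+3=6  ✓
parity: l₁+l₂+l₃ = 10 is even  ✓

none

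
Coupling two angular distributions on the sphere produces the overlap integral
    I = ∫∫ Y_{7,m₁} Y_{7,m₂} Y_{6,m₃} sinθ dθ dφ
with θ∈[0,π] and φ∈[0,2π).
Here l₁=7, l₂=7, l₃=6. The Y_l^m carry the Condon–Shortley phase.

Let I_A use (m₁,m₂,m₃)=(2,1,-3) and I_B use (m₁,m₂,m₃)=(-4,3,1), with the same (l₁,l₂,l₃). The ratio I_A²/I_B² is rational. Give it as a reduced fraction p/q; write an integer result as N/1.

Shared (l₁,l₂,l₃)=(7,7,6): N and (l;000)² cancel in I_A²/I_B².
A: Δ = 8!·6!·6!/21! = 1/2444321880; Racah Σ t=2..5: t=2:+1/37324800 t=3:−1/4147200 t=4:+1/3317760 t=5:−1/18662400 = 1/29859840; ⇒ 3j(7 7 6; 2 1 -3)² = 175/138567, sgn -1
B: Δ = 8!·6!·6!/21! = 1/2444321880; Racah Σ t=5..8: t=5:−1/62208000 t=6:+1/8294400 t=7:−1/8709120 t=8:+1/69672960 = 1/248832000; ⇒ 3j(7 7 6; -4 3 1)² = 7/83980, sgn -1
I_A²/I_B² = (175/138567)/(7/83980) = 500/33

500/33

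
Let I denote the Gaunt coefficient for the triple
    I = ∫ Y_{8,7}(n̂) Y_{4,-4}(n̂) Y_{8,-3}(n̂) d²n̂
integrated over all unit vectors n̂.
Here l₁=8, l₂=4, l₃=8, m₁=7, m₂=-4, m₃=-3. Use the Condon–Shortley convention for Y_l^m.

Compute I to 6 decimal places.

-0.067663

Rules hold: Σm=0, L=20 even, 4≤8≤12.
N = 17·9·17 = 2601
Δ = 4!·12!·4!/21! = 1/185175900
Racah Σ t=0..4: t=0:+1/557383680 t=1:−1/21772800 t=2:+1/8294400 t=3:−1/21772800 t=4:+1/557383680 = 1/30965760
⇒ 3j(8 4 8; 0 0 0)² = 36/4199, sgn +1
Racah Σ t=0..0: t=0:+1/22992076800 = 1/22992076800
⇒ 3j(8 4 8; 7 -4 -3)² = 5/1938, sgn -1
4πI² = N·(3j₀)²·(3jₘ)² = 270/4693
I = -1·√(0.0575325/4π) = -0.06766307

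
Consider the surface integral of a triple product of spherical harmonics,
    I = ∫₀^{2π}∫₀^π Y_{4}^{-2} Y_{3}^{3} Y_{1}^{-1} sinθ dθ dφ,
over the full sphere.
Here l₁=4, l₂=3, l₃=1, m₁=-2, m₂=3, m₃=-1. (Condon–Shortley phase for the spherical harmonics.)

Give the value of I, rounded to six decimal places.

0.061558

Rules hold: Σm=0, L=8 even, 1≤1≤7.
N = 9·7·3 = 189
Δ = 6!·2!·0!/9! = 1/252
Racah Σ t=3..3: t=3:−1/36 = -1/36
⇒ 3j(4 3 1; 0 0 0)² = 4/63, sgn +1
Racah Σ t=6..6: t=6:+1/1440 = 1/1440
⇒ 3j(4 3 1; -2 3 -1)² = 1/252, sgn +1
4πI² = N·(3j₀)²·(3jₘ)² = 1/21
I = +1·√(0.047619/4π) = 0.06155813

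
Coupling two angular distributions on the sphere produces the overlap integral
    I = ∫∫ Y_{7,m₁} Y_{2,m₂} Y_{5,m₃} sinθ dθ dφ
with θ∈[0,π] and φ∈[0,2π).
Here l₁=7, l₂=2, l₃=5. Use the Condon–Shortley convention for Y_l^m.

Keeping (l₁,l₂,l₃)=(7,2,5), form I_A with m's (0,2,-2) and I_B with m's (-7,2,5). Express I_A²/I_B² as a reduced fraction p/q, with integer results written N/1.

5/143

l's match ⇒ only the (l;m) 3-j factors differ between A and B.
A: triangle coeff Δ(7,2,5) = 1/15015; Σ_t [4,4]: t=4:+1/725760 = 1/725760; (3j)²=1/429 [(7 2 5; 0 2 -2)], sign=-1
B: triangle coeff Δ(7,2,5) = 1/15015; Σ_t [4,4]: t=4:+1/87091200 = 1/87091200; (3j)²=1/15 [(7 2 5; -7 2 5)], sign=+1
I_A²/I_B² = (1/429)/(1/15) = 5/143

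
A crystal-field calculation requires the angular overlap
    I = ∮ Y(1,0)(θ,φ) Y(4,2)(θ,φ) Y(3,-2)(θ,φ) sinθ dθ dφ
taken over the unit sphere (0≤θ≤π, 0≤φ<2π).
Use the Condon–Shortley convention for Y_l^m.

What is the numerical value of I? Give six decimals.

0.213244

Checks pass: Σm=0; 8 even; l₃=3∈[3,5].
(2·1+1)(2·4+1)(2·3+1) = 189
Δ: 2! 0! 6! / 9! → 1/252
sum: t=1:−1/36 = -1/36
3j²(1 4 3; 0 0 0) = Δ·Π!·Σ² = 4/63  (sign +1)
sum: t=1:−1/120 = -1/120
3j²(1 4 3; 0 2 -2) = Δ·Π!·Σ² = 1/21  (sign +1)
combine: 4πI² = 189·4/63·1/21 = 4/7
take √, sign +1: I = 0.21324362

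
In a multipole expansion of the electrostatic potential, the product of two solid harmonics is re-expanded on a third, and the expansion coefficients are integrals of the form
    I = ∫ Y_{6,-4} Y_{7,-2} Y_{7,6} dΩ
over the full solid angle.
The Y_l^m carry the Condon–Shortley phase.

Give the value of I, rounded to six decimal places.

m-sum 0 ✓  L=20 even ✓  1≤7≤13 ✓
Π(2lᵢ+1) = 13×15×15 = 2925
triangle coeff Δ(6,7,7) = 1/2444321880
Σ_t [0,6]: t=0:+1/2612736000 t=1:−1/20736000 t=2:+1/1658880 t=3:−1/746496 t=4:+1/1658880 t=5:−1/20736000 t=6:+1/2612736000 = -1/4354560
(3j)²=1000/138567 [(6 7 7; 0 0 0)], sign=+1
Σ_t [4,5]: t=4:+1/174182400 t=5:−1/580608000 = 1/248832000
(3j)²=21/1615 [(6 7 7; -4 -2 6)], sign=-1
⇒ 4πI² = 315000/1147619
I = (-1)√(315000/1147619/(4π)) = -0.14779219

-0.147792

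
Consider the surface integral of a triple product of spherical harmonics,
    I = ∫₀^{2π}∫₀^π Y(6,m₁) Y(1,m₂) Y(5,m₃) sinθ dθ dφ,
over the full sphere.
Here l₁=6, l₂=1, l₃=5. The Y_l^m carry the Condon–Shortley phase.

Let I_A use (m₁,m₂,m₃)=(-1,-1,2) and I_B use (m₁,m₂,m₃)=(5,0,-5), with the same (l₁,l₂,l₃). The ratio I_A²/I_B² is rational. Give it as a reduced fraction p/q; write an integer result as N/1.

Shared (l₁,l₂,l₃)=(6,1,5): N and (l;000)² cancel in I_A²/I_B².
A: Δ = 2!·10!·0!/13! = 1/858; Racah Σ t=0..0: t=0:+1/60480 = 1/60480; ⇒ 3j(6 1 5; -1 -1 2)² = 5/429, sgn -1
B: Δ = 2!·10!·0!/13! = 1/858; Racah Σ t=1..1: t=1:−1/3628800 = -1/3628800; ⇒ 3j(6 1 5; 5 0 -5)² = 1/78, sgn -1
I_A²/I_B² = (5/429)/(1/78) = 10/11

10/11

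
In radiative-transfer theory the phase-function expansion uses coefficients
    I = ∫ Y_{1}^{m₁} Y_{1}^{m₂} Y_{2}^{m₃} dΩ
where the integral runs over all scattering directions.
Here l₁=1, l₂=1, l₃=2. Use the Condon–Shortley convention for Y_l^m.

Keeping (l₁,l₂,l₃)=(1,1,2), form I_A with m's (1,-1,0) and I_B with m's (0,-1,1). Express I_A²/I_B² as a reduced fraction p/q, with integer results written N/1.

l's match ⇒ only the (l;m) 3-j factors differ between A and B.
A: triangle coeff Δ(1,1,2) = 1/30; Σ_t [0,0]: t=0:+1/4 = 1/4; (3j)²=1/30 [(1 1 2; 1 -1 0)], sign=+1
B: triangle coeff Δ(1,1,2) = 1/30; Σ_t [0,0]: t=0:+1/2 = 1/2; (3j)²=1/10 [(1 1 2; 0 -1 1)], sign=-1
I_A²/I_B² = (1/30)/(1/10) = 1/3

1/3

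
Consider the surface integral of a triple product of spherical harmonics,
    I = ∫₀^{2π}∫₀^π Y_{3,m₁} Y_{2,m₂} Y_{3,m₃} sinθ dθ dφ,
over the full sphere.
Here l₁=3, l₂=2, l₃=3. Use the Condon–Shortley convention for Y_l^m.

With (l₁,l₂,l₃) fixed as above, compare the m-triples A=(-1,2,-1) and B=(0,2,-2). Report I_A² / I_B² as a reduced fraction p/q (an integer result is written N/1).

Shared (l₁,l₂,l₃)=(3,2,3): N and (l;000)² cancel in I_A²/I_B².
A: Δ = 2!·4!·2!/9! = 1/3780; Racah Σ t=2..2: t=2:+1/16 = 1/16; ⇒ 3j(3 2 3; -1 2 -1)² = 2/35, sgn +1
B: Δ = 2!·4!·2!/9! = 1/3780; Racah Σ t=2..2: t=2:+1/24 = 1/24; ⇒ 3j(3 2 3; 0 2 -2)² = 1/21, sgn -1
I_A²/I_B² = (2/35)/(1/21) = 6/5

6/5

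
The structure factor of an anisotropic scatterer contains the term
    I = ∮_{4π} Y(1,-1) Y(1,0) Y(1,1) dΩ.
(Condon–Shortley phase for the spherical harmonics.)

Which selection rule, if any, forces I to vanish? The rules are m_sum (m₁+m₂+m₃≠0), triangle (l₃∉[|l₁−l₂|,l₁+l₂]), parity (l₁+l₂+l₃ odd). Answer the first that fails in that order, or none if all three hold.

parity

azimuthal sum: -1 + 0 + 1 = 0  ✓
0 ≤ 1 ≤ 2 (triangle on l)  ✓
L = 1 + 1 + 1 = 3 (odd)  ✗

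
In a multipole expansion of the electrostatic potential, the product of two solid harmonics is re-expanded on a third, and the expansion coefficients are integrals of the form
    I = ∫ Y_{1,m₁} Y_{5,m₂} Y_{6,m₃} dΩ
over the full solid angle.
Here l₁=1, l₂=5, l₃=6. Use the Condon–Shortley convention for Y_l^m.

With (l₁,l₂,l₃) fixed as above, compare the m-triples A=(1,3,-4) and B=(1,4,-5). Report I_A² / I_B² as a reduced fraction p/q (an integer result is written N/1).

l's match ⇒ only the (l;m) 3-j factors differ between A and B.
A: triangle coeff Δ(1,5,6) = 1/858; Σ_t [0,0]: t=0:+1/161280 = 1/161280; (3j)²=15/286 [(1 5 6; 1 3 -4)], sign=+1
B: triangle coeff Δ(1,5,6) = 1/858; Σ_t [0,0]: t=0:+1/725760 = 1/725760; (3j)²=5/78 [(1 5 6; 1 4 -5)], sign=-1
I_A²/I_B² = (15/286)/(5/78) = 9/11

9/11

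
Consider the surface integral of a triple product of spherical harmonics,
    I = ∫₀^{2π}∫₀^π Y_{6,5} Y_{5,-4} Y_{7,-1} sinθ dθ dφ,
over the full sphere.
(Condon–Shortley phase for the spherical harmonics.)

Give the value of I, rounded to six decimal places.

m-sum 0 ✓  L=18 even ✓  1≤7≤11 ✓
Π(2lᵢ+1) = 13×11×15 = 2145
triangle coeff Δ(6,5,7) = 1/174594420
Σ_t [0,4]: t=0:+1/4147200 t=1:−1/207360 t=2:+1/82944 t=3:−1/207360 t=4:+1/4147200 = 1/345600
(3j)²=420/46189 [(6 5 7; 0 0 0)], sign=-1
Σ_t [0,1]: t=0:+1/14515200 t=1:−1/174182400 = 11/174182400
(3j)²=121/12597 [(6 5 7; 5 -4 -1)], sign=+1
⇒ 4πI² = 254100/1356277
I = (-1)√(254100/1356277/(4π)) = -0.12210212

-0.122102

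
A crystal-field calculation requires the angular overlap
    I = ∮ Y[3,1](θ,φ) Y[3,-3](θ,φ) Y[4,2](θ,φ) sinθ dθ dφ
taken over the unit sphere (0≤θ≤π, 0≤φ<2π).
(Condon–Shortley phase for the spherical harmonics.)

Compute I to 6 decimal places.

-0.188451

Rules hold: Σm=0, L=10 even, 0≤4≤6.
N = 7·7·9 = 441
Δ = 2!·4!·4!/11! = 1/34650
Racah Σ t=0..2: t=0:+1/72 t=1:−1/16 t=2:+1/72 = -5/144
⇒ 3j(3 3 4; 0 0 0)² = 2/77, sgn -1
Racah Σ t=0..0: t=0:+1/192 = 1/192
⇒ 3j(3 3 4; 1 -3 2)² = 3/77, sgn +1
4πI² = N·(3j₀)²·(3jₘ)² = 54/121
I = -1·√(0.446281/4π) = -0.18845135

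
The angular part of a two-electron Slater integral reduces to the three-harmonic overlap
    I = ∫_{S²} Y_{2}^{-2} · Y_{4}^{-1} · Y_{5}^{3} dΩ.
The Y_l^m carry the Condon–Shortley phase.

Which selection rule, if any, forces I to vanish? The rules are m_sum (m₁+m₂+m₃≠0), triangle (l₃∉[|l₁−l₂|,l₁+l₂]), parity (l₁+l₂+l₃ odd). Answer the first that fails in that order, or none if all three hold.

Σmᵢ = 0  ✓
l₃∈[|l₁−l₂|,l₁+l₂]=[2,6], have l₃=5  ✓
Σlᵢ = 11 ⇒ odd  ✗

parity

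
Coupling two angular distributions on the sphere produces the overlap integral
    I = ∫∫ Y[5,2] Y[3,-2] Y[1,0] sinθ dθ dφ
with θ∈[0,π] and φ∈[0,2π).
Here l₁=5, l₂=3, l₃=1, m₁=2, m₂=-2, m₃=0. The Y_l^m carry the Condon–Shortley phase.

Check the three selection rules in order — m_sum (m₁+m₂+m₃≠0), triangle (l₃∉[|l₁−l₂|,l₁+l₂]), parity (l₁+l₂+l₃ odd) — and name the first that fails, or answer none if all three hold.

azimuthal sum: 2 − 2 + 0 = 0  ✓
2 ≤ 1 ≤ 8 (triangle on l)  ✗
L = 5 + 3 + 1 = 9 (odd)

triangle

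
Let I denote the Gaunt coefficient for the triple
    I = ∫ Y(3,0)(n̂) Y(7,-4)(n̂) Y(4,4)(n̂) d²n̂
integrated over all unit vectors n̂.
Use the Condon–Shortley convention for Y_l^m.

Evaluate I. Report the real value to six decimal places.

Checks pass: Σm=0; 14 even; l₃=4∈[4,10].
(2·3+1)(2·7+1)(2·4+1) = 945
Δ: 6! 0! 8! / 15! → 1/45045
sum: t=3:−1/20736 = -1/20736
3j²(3 7 4; 0 0 0) = Δ·Π!·Σ² = 35/1287  (sign -1)
sum: t=3:−1/1451520 = -1/1451520
3j²(3 7 4; 0 -4 4) = Δ·Π!·Σ² = 1/273  (sign -1)
combine: 4πI² = 945·35/1287·1/273 = 175/1859
take √, sign +1: I = 0.08655146

0.086551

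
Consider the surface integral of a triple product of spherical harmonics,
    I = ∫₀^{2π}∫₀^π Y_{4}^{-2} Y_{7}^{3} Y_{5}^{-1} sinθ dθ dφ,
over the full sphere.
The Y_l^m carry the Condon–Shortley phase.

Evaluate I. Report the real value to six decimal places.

m-sum 0 ✓  L=16 even ✓  3≤5≤11 ✓
Π(2lᵢ+1) = 9×15×11 = 1485
triangle coeff Δ(4,7,5) = 1/6126120
Σ_t [2,4]: t=2:+1/69120 t=3:−1/20736 t=4:+1/69120 = -1/51840
(3j)²=280/21879 [(4 7 5; 0 0 0)], sign=+1
Σ_t [4,6]: t=4:+1/138240 t=5:−1/86400 t=6:+1/829440 = -13/4147200
(3j)²=13/3740 [(4 7 5; -2 3 -1)], sign=-1
⇒ 4πI² = 210/3179
I = (-1)√(210/3179/(4π)) = -0.07250358

-0.072504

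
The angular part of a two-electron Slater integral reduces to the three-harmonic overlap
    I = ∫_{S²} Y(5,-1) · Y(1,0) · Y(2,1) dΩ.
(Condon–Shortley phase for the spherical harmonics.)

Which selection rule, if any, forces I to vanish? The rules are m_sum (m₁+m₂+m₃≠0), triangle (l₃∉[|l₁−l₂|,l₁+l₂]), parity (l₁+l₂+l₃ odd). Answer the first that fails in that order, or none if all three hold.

triangle

Σmᵢ = 0  ✓
l₃∈[|l₁−l₂|,l₁+l₂]=[4,6], have l₃=2  ✗
Σlᵢ = 8 ⇒ even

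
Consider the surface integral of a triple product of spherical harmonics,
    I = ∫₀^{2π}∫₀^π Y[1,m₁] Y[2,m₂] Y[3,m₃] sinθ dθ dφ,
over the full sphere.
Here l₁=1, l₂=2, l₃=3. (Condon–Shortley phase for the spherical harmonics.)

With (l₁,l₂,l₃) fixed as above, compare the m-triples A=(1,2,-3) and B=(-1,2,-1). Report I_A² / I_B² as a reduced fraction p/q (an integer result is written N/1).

15/1

l's match ⇒ only the (l;m) 3-j factors differ between A and B.
A: triangle coeff Δ(1,2,3) = 1/105; Σ_t [0,0]: t=0:+1/48 = 1/48; (3j)²=1/7 [(1 2 3; 1 2 -3)], sign=+1
B: triangle coeff Δ(1,2,3) = 1/105; Σ_t [0,0]: t=0:+1/48 = 1/48; (3j)²=1/105 [(1 2 3; -1 2 -1)], sign=+1
I_A²/I_B² = (1/7)/(1/105) = 15/1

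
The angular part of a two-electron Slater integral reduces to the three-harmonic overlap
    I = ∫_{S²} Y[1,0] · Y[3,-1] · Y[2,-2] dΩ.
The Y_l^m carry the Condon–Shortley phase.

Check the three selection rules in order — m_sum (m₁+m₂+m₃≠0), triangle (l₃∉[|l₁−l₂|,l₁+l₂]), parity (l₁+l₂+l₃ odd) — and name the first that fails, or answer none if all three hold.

m_sum

Σmᵢ = -3  ✗
l₃∈[|l₁−l₂|,l₁+l₂]=[2,4], have l₃=2
Σlᵢ = 6 ⇒ even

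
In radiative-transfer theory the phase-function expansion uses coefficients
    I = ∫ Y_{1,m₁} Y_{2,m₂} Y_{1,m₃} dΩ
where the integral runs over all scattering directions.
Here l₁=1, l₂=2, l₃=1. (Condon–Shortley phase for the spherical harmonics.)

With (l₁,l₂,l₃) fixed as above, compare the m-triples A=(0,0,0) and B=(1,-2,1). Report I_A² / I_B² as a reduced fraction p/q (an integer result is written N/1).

Same 1,2,1: normalisation and zero-m 3j drop out of the ratio.
A: Δ: 2! 0! 2! / 5! → 1/30; sum: t=1:−1/1 = -1/1; 3j²(1 2 1; 0 0 0) = Δ·Π!·Σ² = 2/15  (sign +1)
B: Δ: 2! 0! 2! / 5! → 1/30; sum: t=0:+1/4 = 1/4; 3j²(1 2 1; 1 -2 1) = Δ·Π!·Σ² = 1/5  (sign +1)
I_A²/I_B² = (2/15)/(1/5) = 2/3

2/3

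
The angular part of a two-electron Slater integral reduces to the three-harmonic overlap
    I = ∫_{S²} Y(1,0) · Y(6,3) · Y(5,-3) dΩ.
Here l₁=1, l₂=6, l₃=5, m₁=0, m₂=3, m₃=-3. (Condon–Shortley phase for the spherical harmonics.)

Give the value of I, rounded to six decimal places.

-0.212310

Rules hold: Σm=0, L=12 even, 5≤5≤7.
N = 3·13·11 = 429
Δ = 2!·0!·10!/13! = 1/858
Racah Σ t=1..1: t=1:−1/14400 = -1/14400
⇒ 3j(1 6 5; 0 0 0)² = 6/143, sgn +1
Racah Σ t=1..1: t=1:−1/80640 = -1/80640
⇒ 3j(1 6 5; 0 3 -3)² = 9/286, sgn -1
4πI² = N·(3j₀)²·(3jₘ)² = 81/143
I = -1·√(0.566434/4π) = -0.21230956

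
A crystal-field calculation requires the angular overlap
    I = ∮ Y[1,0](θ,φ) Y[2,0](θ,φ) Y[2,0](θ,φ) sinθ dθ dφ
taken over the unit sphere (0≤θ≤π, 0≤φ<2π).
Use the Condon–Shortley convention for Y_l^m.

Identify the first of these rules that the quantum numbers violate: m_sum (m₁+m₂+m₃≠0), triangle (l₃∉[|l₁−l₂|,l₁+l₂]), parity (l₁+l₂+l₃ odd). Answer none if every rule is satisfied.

parity

azimuthal sum: 0 + 0 + 0 = 0  ✓
1 ≤ 2 ≤ 3 (triangle on l)  ✓
L = 1 + 2 + 2 = 5 (odd)  ✗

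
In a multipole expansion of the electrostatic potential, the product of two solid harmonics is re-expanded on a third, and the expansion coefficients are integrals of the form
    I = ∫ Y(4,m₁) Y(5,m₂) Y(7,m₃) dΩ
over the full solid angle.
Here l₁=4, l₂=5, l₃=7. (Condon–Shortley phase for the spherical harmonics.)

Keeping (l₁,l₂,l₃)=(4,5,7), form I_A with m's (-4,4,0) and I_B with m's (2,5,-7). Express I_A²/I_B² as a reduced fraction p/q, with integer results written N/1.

112/2145

Shared (l₁,l₂,l₃)=(4,5,7): N and (l;000)² cancel in I_A²/I_B².
A: Δ = 2!·6!·8!/17! = 1/6126120; Racah Σ t=2..2: t=2:+1/7257600 = 1/7257600; ⇒ 3j(4 5 7; -4 4 0)² = 14/12155, sgn -1
B: Δ = 2!·6!·8!/17! = 1/6126120; Racah Σ t=2..2: t=2:+1/58060800 = 1/58060800; ⇒ 3j(4 5 7; 2 5 -7)² = 3/136, sgn +1
I_A²/I_B² = (14/12155)/(3/136) = 112/2145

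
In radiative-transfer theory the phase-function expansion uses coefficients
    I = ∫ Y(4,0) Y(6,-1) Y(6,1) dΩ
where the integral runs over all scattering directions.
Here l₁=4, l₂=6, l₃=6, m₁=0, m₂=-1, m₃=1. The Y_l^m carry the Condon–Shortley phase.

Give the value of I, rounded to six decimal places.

-0.096546

Checks pass: Σm=0; 16 even; l₃=6∈[2,10].
(2·4+1)(2·6+1)(2·6+1) = 1521
Δ: 4! 4! 8! / 17! → 1/15315300
sum: t=0:+1/829440 t=1:−1/25920 t=2:+1/9216 t=3:−1/25920 t=4:+1/829440 = 7/207360
3j²(4 6 6; 0 0 0) = Δ·Π!·Σ² = 28/2431  (sign +1)
sum: t=0:+1/414720 t=1:−1/20736 t=2:+1/11520 t=3:−1/51840 t=4:+1/2903040 = 1/45360
3j²(4 6 6; 0 -1 1) = Δ·Π!·Σ² = 1024/153153  (sign -1)
combine: 4πI² = 1521·28/2431·1024/153153 = 4096/34969
take √, sign -1: I = -0.09654581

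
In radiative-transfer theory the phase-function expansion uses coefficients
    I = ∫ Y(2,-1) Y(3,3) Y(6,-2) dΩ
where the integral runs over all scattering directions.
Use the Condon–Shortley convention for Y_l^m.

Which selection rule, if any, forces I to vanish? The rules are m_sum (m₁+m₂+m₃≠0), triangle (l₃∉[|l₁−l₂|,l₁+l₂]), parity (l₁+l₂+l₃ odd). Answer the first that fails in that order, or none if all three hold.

triangle

m₁+m₂+m₃ = -1 + 3 − 2 = 0  ✓
triangle: |2−3|=1 ≤ l₃=6 ≤ 2+3=5  ✗
parity: l₁+l₂+l₃ = 11 is odd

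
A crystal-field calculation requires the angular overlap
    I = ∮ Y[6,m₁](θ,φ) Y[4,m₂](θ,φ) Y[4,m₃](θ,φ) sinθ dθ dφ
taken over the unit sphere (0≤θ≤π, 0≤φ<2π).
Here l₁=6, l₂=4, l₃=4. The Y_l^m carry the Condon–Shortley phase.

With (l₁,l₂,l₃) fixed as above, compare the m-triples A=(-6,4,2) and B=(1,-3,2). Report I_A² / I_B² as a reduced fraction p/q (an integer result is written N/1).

176/169

l's match ⇒ only the (l;m) 3-j factors differ between A and B.
A: triangle coeff Δ(6,4,4) = 1/1261260; Σ_t [6,6]: t=6:+1/1036800 = 1/1036800; (3j)²=4/195 [(6 4 4; -6 4 2)], sign=+1
B: triangle coeff Δ(6,4,4) = 1/1261260; Σ_t [0,1]: t=0:+1/86400 t=1:−1/11520 = -13/172800; (3j)²=13/660 [(6 4 4; 1 -3 2)], sign=-1
I_A²/I_B² = (4/195)/(13/660) = 176/169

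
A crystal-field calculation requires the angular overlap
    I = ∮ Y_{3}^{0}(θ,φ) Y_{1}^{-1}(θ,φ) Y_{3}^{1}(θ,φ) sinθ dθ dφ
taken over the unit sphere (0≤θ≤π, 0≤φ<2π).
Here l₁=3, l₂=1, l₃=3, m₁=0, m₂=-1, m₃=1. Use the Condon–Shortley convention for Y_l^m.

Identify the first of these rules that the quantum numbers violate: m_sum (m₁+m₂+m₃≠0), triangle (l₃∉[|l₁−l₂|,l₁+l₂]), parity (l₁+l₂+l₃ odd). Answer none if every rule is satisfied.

parity

Σmᵢ = 0  ✓
l₃∈[|l₁−l₂|,l₁+l₂]=[2,4], have l₃=3  ✓
Σlᵢ = 7 ⇒ odd  ✗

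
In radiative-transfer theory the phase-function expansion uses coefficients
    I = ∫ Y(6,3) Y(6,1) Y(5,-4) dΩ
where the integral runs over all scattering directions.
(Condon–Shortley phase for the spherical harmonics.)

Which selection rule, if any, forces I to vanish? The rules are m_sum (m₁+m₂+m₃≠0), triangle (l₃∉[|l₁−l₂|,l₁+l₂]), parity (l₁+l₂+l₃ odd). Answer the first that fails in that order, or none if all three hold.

parity

Σmᵢ = 0  ✓
l₃∈[|l₁−l₂|,l₁+l₂]=[0,12], have l₃=5  ✓
Σlᵢ = 17 ⇒ odd  ✗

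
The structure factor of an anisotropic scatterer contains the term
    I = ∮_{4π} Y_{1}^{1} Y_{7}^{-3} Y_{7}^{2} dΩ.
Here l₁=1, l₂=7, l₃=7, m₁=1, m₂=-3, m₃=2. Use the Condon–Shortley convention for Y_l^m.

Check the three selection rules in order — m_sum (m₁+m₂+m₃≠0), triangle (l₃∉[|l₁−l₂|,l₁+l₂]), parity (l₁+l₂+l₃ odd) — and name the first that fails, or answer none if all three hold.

parity

azimuthal sum: 1 − 3 + 2 = 0  ✓
6 ≤ 7 ≤ 8 (triangle on l)  ✓
L = 1 + 7 + 7 = 15 (odd)  ✗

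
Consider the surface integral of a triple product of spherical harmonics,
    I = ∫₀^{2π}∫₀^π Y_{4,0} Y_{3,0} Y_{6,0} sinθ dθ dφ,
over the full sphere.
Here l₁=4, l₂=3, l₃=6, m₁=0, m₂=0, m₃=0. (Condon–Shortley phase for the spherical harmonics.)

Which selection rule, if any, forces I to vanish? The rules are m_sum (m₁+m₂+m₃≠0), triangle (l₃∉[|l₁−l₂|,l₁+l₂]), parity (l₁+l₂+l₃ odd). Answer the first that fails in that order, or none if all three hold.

parity

m₁+m₂+m₃ = 0 + 0 + 0 = 0  ✓
triangle: |4−3|=1 ≤ l₃=6 ≤ 4+3=7  ✓
parity: l₁+l₂+l₃ = 13 is odd  ✗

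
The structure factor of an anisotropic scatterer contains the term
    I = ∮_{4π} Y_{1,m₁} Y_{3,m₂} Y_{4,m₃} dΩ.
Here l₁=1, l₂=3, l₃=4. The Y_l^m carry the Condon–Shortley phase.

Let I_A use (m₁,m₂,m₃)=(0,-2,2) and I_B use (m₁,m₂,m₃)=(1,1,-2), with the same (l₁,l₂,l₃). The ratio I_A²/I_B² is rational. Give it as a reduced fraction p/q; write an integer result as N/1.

4/5

l's match ⇒ only the (l;m) 3-j factors differ between A and B.
A: triangle coeff Δ(1,3,4) = 1/252; Σ_t [0,0]: t=0:+1/120 = 1/120; (3j)²=1/21 [(1 3 4; 0 -2 2)], sign=+1
B: triangle coeff Δ(1,3,4) = 1/252; Σ_t [0,0]: t=0:+1/96 = 1/96; (3j)²=5/84 [(1 3 4; 1 1 -2)], sign=+1
I_A²/I_B² = (1/21)/(5/84) = 4/5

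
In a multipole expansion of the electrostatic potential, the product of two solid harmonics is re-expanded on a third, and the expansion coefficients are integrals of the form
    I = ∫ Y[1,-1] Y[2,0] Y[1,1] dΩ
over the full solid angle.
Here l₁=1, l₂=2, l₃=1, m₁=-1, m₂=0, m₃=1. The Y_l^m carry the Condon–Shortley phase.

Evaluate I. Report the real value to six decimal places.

Checks pass: Σm=0; 4 even; l₃=1∈[1,3].
(2·1+1)(2·2+1)(2·1+1) = 45
Δ: 2! 0! 2! / 5! → 1/30
sum: t=1:−1/1 = -1/1
3j²(1 2 1; 0 0 0) = Δ·Π!·Σ² = 2/15  (sign +1)
sum: t=2:+1/4 = 1/4
3j²(1 2 1; -1 0 1) = Δ·Π!·Σ² = 1/30  (sign +1)
combine: 4πI² = 45·2/15·1/30 = 1/5
take √, sign +1: I = 0.12615663

0.126157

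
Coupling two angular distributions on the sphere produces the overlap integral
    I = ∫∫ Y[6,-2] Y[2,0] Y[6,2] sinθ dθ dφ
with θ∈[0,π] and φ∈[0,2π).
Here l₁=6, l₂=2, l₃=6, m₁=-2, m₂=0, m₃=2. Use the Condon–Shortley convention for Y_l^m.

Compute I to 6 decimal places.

0.114688

Rules hold: Σm=0, L=14 even, 4≤6≤8.
N = 13·5·13 = 845
Δ = 2!·10!·2!/15! = 1/90090
Racah Σ t=0..2: t=0:+1/69120 t=1:−1/14400 t=2:+1/69120 = -7/172800
⇒ 3j(6 2 6; 0 0 0)² = 14/715, sgn -1
Racah Σ t=0..2: t=0:+1/322560 t=1:−1/30240 t=2:+1/69120 = -1/64512
⇒ 3j(6 2 6; -2 0 2)² = 10/1001, sgn -1
4πI² = N·(3j₀)²·(3jₘ)² = 20/121
I = +1·√(0.165289/4π) = 0.11468784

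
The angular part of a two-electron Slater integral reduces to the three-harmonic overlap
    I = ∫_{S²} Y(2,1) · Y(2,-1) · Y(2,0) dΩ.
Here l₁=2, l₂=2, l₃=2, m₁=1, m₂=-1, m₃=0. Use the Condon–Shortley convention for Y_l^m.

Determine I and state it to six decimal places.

-0.090112

Checks pass: Σm=0; 6 even; l₃=2∈[0,4].
(2·2+1)(2·2+1)(2·2+1) = 125
Δ: 2! 2! 2! / 7! → 1/630
sum: t=0:+1/8 t=1:−1/1 t=2:+1/8 = -3/4
3j²(2 2 2; 0 0 0) = Δ·Π!·Σ² = 2/35  (sign -1)
sum: t=0:+1/2 t=1:−1/4 = 1/4
3j²(2 2 2; 1 -1 0) = Δ·Π!·Σ² = 1/70  (sign +1)
combine: 4πI² = 125·2/35·1/70 = 5/49
take √, sign -1: I = -0.09011188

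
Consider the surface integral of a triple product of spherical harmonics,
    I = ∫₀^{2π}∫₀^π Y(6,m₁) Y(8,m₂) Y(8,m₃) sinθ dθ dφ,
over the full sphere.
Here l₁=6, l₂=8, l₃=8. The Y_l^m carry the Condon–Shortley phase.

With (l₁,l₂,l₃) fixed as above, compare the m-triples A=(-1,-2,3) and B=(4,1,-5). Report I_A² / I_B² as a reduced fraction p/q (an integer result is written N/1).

l's match ⇒ only the (l;m) 3-j factors differ between A and B.
A: triangle coeff Δ(6,8,8) = 1/13742520792; Σ_t [1,6]: t=1:−1/1244160000 t=2:+1/99532800 t=3:−1/52254720 t=4:+1/139345920 t=5:−1/2090188800 t=6:+1/313528320000 = -143/44789760000; (3j)²=1001/178296 [(6 8 8; -1 -2 3)], sign=+1
B: triangle coeff Δ(6,8,8) = 1/13742520792; Σ_t [0,2]: t=0:+1/12541132800 t=1:−1/1161216000 t=2:+1/1045094400 = 11/62705664000; (3j)²=33/29716 [(6 8 8; 4 1 -5)], sign=-1
I_A²/I_B² = (1001/178296)/(33/29716) = 91/18

91/18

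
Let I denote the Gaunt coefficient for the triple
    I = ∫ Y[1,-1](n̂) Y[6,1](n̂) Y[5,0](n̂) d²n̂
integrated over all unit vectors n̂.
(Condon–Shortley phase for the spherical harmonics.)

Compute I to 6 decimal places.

-0.187239

Checks pass: Σm=0; 12 even; l₃=5∈[5,7].
(2·1+1)(2·6+1)(2·5+1) = 429
Δ: 2! 0! 10! / 13! → 1/858
sum: t=1:−1/14400 = -1/14400
3j²(1 6 5; 0 0 0) = Δ·Π!·Σ² = 6/143  (sign +1)
sum: t=2:+1/28800 = 1/28800
3j²(1 6 5; -1 1 0) = Δ·Π!·Σ² = 7/286  (sign -1)
combine: 4πI² = 429·6/143·7/286 = 63/143
take √, sign -1: I = -0.18723944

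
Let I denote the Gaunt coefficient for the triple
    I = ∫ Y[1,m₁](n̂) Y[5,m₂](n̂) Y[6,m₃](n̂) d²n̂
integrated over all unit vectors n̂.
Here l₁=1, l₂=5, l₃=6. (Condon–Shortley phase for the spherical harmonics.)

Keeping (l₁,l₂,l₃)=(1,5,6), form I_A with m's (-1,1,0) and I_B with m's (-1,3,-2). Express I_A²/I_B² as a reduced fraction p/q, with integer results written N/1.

5/2

Same 1,5,6: normalisation and zero-m 3j drop out of the ratio.
A: Δ: 0! 2! 10! / 13! → 1/858; sum: t=0:+1/34560 = 1/34560; 3j²(1 5 6; -1 1 0) = Δ·Π!·Σ² = 5/286  (sign +1)
B: Δ: 0! 2! 10! / 13! → 1/858; sum: t=0:+1/161280 = 1/161280; 3j²(1 5 6; -1 3 -2) = Δ·Π!·Σ² = 1/143  (sign +1)
I_A²/I_B² = (5/286)/(1/143) = 5/2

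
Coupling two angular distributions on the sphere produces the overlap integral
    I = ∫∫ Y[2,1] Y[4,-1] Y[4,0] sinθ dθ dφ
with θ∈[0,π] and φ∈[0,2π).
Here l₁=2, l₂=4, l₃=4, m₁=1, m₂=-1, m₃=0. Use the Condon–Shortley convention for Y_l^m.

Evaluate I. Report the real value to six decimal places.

-0.044869

m-sum 0 ✓  L=10 even ✓  2≤4≤6 ✓
Π(2lᵢ+1) = 5×9×9 = 405
triangle coeff Δ(2,4,4) = 1/13860
Σ_t [0,2]: t=0:+1/192 t=1:−1/36 t=2:+1/192 = -5/288
(3j)²=20/693 [(2 4 4; 0 0 0)], sign=-1
Σ_t [0,1]: t=0:+1/72 t=1:−1/96 = 1/288
(3j)²=1/462 [(2 4 4; 1 -1 0)], sign=+1
⇒ 4πI² = 150/5929
I = (-1)√(150/5929/(4π)) = -0.04486937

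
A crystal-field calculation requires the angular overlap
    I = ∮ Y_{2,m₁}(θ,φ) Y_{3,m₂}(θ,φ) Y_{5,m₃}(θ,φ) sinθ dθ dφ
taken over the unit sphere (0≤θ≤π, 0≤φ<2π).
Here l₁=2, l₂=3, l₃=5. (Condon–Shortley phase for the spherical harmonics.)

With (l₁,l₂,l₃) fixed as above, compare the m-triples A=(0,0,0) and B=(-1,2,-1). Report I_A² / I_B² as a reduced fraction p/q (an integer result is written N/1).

25/6

Same 2,3,5: normalisation and zero-m 3j drop out of the ratio.
A: Δ: 0! 4! 6! / 11! → 1/2310; sum: t=0:+1/144 = 1/144; 3j²(2 3 5; 0 0 0) = Δ·Π!·Σ² = 10/231  (sign -1)
B: Δ: 0! 4! 6! / 11! → 1/2310; sum: t=0:+1/720 = 1/720; 3j²(2 3 5; -1 2 -1) = Δ·Π!·Σ² = 4/385  (sign +1)
I_A²/I_B² = (10/231)/(4/385) = 25/6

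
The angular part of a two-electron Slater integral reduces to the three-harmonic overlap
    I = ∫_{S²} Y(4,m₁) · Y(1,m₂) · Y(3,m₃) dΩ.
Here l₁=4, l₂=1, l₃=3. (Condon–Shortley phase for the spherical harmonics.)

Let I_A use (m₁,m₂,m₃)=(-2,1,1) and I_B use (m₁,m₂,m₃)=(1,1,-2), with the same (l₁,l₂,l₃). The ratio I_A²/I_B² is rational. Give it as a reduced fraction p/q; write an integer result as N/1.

l's match ⇒ only the (l;m) 3-j factors differ between A and B.
A: triangle coeff Δ(4,1,3) = 1/252; Σ_t [2,2]: t=2:+1/96 = 1/96; (3j)²=5/84 [(4 1 3; -2 1 1)], sign=+1
B: triangle coeff Δ(4,1,3) = 1/252; Σ_t [2,2]: t=2:+1/240 = 1/240; (3j)²=1/84 [(4 1 3; 1 1 -2)], sign=-1
I_A²/I_B² = (5/84)/(1/84) = 5/1

5/1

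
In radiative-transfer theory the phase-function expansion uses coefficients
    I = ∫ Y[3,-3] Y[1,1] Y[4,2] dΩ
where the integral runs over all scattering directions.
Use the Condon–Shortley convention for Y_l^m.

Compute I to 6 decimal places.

Rules hold: Σm=0, L=8 even, 2≤4≤4.
N = 7·3·9 = 189
Δ = 0!·6!·2!/9! = 1/252
Racah Σ t=0..0: t=0:+1/36 = 1/36
⇒ 3j(3 1 4; 0 0 0)² = 4/63, sgn +1
Racah Σ t=0..0: t=0:+1/1440 = 1/1440
⇒ 3j(3 1 4; -3 1 2)² = 1/252, sgn +1
4πI² = N·(3j₀)²·(3jₘ)² = 1/21
I = +1·√(0.047619/4π) = 0.06155813

0.061558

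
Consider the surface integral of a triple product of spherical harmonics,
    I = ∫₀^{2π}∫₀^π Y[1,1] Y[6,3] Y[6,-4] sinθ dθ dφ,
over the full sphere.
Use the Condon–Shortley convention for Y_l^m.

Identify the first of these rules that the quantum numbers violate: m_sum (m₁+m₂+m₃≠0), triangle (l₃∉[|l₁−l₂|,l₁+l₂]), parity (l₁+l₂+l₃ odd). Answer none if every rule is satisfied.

parity

Σmᵢ = 0  ✓
l₃∈[|l₁−l₂|,l₁+l₂]=[5,7], have l₃=6  ✓
Σlᵢ = 13 ⇒ odd  ✗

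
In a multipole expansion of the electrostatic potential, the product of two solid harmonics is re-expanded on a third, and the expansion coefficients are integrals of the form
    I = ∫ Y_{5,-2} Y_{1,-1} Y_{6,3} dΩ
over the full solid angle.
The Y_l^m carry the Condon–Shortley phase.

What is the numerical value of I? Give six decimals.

Rules hold: Σm=0, L=12 even, 4≤6≤6.
N = 11·3·13 = 429
Δ = 0!·10!·2!/13! = 1/858
Racah Σ t=0..0: t=0:+1/14400 = 1/14400
⇒ 3j(5 1 6; 0 0 0)² = 6/143, sgn +1
Racah Σ t=0..0: t=0:+1/60480 = 1/60480
⇒ 3j(5 1 6; -2 -1 3)² = 6/143, sgn -1
4πI² = N·(3j₀)²·(3jₘ)² = 108/143
I = -1·√(0.755245/4π) = -0.24515397

-0.245154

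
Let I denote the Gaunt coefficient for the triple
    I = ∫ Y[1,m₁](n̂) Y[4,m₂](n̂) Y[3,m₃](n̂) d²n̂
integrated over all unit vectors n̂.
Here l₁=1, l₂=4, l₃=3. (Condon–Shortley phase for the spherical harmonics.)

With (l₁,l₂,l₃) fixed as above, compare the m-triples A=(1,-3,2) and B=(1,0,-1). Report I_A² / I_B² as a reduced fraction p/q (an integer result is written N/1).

l's match ⇒ only the (l;m) 3-j factors differ between A and B.
A: triangle coeff Δ(1,4,3) = 1/252; Σ_t [0,0]: t=0:+1/240 = 1/240; (3j)²=1/12 [(1 4 3; 1 -3 2)], sign=-1
B: triangle coeff Δ(1,4,3) = 1/252; Σ_t [0,0]: t=0:+1/96 = 1/96; (3j)²=1/42 [(1 4 3; 1 0 -1)], sign=+1
I_A²/I_B² = (1/12)/(1/42) = 7/2

7/2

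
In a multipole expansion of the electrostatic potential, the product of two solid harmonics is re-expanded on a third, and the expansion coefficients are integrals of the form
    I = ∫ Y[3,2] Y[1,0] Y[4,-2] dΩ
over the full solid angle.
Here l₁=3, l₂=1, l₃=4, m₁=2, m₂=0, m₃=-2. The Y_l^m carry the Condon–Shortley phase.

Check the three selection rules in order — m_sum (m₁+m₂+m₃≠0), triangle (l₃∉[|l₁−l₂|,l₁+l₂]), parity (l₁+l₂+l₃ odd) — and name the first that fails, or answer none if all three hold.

none

m₁+m₂+m₃ = 2 + 0 − 2 = 0  ✓
triangle: |3−1|=2 ≤ l₃=4 ≤ 3+1=4  ✓
parity: l₁+l₂+l₃ = 8 is even  ✓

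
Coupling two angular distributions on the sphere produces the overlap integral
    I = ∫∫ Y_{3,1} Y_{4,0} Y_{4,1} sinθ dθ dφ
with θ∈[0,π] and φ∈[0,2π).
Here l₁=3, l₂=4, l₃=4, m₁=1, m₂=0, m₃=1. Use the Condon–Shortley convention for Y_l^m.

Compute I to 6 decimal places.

0.000000

Σmᵢ = 2 ≠ 0, so the φ-integral vanishes; I = 0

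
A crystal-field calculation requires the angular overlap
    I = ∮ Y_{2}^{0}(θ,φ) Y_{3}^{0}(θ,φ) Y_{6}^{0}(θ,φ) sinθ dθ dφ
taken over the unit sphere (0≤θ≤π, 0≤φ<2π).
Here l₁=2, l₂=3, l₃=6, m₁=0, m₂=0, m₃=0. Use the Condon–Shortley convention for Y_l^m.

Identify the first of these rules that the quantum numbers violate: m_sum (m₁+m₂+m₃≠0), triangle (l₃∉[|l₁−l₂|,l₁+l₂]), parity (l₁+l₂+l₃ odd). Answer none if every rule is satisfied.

triangle

m₁+m₂+m₃ = 0 + 0 + 0 = 0  ✓
triangle: |2−3|=1 ≤ l₃=6 ≤ 2+3=5  ✗
parity: l₁+l₂+l₃ = 11 is odd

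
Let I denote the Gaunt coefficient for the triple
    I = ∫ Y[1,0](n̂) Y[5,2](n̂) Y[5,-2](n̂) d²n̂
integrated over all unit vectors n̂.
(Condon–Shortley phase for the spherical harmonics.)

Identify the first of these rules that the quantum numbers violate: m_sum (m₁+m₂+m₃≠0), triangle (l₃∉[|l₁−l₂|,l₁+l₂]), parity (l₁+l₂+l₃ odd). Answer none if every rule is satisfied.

Σmᵢ = 0  ✓
l₃∈[|l₁−l₂|,l₁+l₂]=[4,6], have l₃=5  ✓
Σlᵢ = 11 ⇒ odd  ✗

parity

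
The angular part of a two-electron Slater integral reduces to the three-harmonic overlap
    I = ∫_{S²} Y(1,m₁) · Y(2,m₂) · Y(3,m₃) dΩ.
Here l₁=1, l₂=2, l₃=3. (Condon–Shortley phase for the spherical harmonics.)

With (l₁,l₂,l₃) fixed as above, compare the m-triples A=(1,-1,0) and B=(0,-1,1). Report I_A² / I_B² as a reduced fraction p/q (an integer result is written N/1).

l's match ⇒ only the (l;m) 3-j factors differ between A and B.
A: triangle coeff Δ(1,2,3) = 1/105; Σ_t [0,0]: t=0:+1/12 = 1/12; (3j)²=1/35 [(1 2 3; 1 -1 0)], sign=-1
B: triangle coeff Δ(1,2,3) = 1/105; Σ_t [0,0]: t=0:+1/6 = 1/6; (3j)²=8/105 [(1 2 3; 0 -1 1)], sign=+1
I_A²/I_B² = (1/35)/(8/105) = 3/8

3/8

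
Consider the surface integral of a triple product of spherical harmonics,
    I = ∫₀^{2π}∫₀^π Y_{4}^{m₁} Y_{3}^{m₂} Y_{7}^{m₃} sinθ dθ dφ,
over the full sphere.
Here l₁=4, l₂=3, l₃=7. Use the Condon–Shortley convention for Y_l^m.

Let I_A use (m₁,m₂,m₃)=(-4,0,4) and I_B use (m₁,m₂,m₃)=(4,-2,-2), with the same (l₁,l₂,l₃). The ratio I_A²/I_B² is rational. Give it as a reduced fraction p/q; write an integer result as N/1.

55/3

Same 4,3,7: normalisation and zero-m 3j drop out of the ratio.
A: Δ: 0! 8! 6! / 15! → 1/45045; sum: t=0:+1/1451520 = 1/1451520; 3j²(4 3 7; -4 0 4) = Δ·Π!·Σ² = 1/273  (sign -1)
B: Δ: 0! 8! 6! / 15! → 1/45045; sum: t=0:+1/4838400 = 1/4838400; 3j²(4 3 7; 4 -2 -2) = Δ·Π!·Σ² = 1/5005  (sign -1)
I_A²/I_B² = (1/273)/(1/5005) = 55/3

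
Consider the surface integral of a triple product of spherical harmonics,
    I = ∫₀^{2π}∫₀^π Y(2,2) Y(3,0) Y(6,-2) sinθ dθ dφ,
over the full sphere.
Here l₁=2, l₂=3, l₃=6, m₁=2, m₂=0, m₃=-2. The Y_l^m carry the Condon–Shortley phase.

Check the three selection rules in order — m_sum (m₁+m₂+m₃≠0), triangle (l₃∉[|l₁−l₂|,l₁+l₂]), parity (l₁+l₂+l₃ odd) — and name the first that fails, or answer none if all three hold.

m₁+m₂+m₃ = 2 + 0 − 2 = 0  ✓
triangle: |2−3|=1 ≤ l₃=6 ≤ 2+3=5  ✗
parity: l₁+l₂+l₃ = 11 is odd

triangle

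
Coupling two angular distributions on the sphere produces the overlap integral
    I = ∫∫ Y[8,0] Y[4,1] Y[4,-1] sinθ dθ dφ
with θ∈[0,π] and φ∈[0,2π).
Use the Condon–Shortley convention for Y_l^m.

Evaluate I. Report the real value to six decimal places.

Rules hold: Σm=0, L=16 even, 4≤4≤12.
N = 17·9·9 = 1377
Δ = 8!·8!·0!/17! = 1/218790
Racah Σ t=4..4: t=4:+1/331776 = 1/331776
⇒ 3j(8 4 4; 0 0 0)² = 490/21879, sgn +1
Racah Σ t=5..5: t=5:−1/518400 = -1/518400
⇒ 3j(8 4 4; 0 1 -1)² = 1568/109395, sgn +1
4πI² = N·(3j₀)²·(3jₘ)² = 153664/347633
I = +1·√(0.442029/4π) = 0.18755154

0.187552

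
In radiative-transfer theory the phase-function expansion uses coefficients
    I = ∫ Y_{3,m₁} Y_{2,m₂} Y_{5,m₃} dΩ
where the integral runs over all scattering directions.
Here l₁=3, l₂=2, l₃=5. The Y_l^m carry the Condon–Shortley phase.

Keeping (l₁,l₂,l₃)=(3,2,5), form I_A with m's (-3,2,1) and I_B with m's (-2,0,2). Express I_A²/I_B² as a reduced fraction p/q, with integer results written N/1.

Same 3,2,5: normalisation and zero-m 3j drop out of the ratio.
A: Δ: 0! 6! 4! / 11! → 1/2310; sum: t=0:+1/17280 = 1/17280; 3j²(3 2 5; -3 2 1) = Δ·Π!·Σ² = 1/2310  (sign +1)
B: Δ: 0! 6! 4! / 11! → 1/2310; sum: t=0:+1/480 = 1/480; 3j²(3 2 5; -2 0 2) = Δ·Π!·Σ² = 3/110  (sign -1)
I_A²/I_B² = (1/2310)/(3/110) = 1/63

1/63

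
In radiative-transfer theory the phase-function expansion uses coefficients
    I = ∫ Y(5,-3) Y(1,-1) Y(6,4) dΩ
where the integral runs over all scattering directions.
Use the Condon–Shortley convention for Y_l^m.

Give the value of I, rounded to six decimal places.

0.274090

Checks pass: Σm=0; 12 even; l₃=6∈[4,6].
(2·5+1)(2·1+1)(2·6+1) = 429
Δ: 0! 10! 2! / 13! → 1/858
sum: t=0:+1/14400 = 1/14400
3j²(5 1 6; 0 0 0) = Δ·Π!·Σ² = 6/143  (sign +1)
sum: t=0:+1/161280 = 1/161280
3j²(5 1 6; -3 -1 4) = Δ·Π!·Σ² = 15/286  (sign +1)
combine: 4πI² = 429·6/143·15/286 = 135/143
take √, sign +1: I = 0.27409047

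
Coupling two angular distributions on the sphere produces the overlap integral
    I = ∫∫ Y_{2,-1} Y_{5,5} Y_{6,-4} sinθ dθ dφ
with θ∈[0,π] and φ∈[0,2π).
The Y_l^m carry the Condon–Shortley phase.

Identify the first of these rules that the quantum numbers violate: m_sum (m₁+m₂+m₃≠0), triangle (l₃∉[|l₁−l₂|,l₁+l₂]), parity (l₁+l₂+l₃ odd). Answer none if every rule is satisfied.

Σmᵢ = 0  ✓
l₃∈[|l₁−l₂|,l₁+l₂]=[3,7], have l₃=6  ✓
Σlᵢ = 13 ⇒ odd  ✗

parity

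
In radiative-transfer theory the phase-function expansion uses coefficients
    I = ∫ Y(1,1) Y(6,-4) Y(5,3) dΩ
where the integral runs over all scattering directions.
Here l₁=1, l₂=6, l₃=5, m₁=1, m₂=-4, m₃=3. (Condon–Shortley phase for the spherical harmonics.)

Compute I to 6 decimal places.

Checks pass: Σm=0; 12 even; l₃=5∈[5,7].
(2·1+1)(2·6+1)(2·5+1) = 429
Δ: 2! 0! 10! / 13! → 1/858
sum: t=1:−1/14400 = -1/14400
3j²(1 6 5; 0 0 0) = Δ·Π!·Σ² = 6/143  (sign +1)
sum: t=0:+1/161280 = 1/161280
3j²(1 6 5; 1 -4 3) = Δ·Π!·Σ² = 15/286  (sign +1)
combine: 4πI² = 429·6/143·15/286 = 135/143
take √, sign +1: I = 0.27409047

0.274090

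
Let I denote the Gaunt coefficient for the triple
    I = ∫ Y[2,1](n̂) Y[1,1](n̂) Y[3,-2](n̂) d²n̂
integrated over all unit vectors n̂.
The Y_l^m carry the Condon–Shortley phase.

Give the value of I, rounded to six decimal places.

0.261169

Rules hold: Σm=0, L=6 even, 1≤3≤3.
N = 5·3·7 = 105
Δ = 0!·4!·2!/7! = 1/105
Racah Σ t=0..0: t=0:+1/4 = 1/4
⇒ 3j(2 1 3; 0 0 0)² = 3/35, sgn -1
Racah Σ t=0..0: t=0:+1/12 = 1/12
⇒ 3j(2 1 3; 1 1 -2)² = 2/21, sgn -1
4πI² = N·(3j₀)²·(3jₘ)² = 6/7
I = +1·√(0.857143/4π) = 0.26116903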